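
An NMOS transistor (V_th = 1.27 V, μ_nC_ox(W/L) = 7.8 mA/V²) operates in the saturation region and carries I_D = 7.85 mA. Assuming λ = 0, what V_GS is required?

V_GS = 2.69 V

In saturation I_D = ½ k_n (V_GS − V_th)², so V_GS − V_th = √(2 I_D / k_n) = √(2 × 7.85 / 7.8) = 1.42 V.
V_GS = 1.27 + 1.42 = 2.69 V.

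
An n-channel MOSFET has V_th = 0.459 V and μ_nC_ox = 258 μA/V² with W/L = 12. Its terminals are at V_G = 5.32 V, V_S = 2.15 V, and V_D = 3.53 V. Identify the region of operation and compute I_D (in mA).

Triode; I_D = 8.63 mA

V_GS = V_G − V_S = 5.32 − 2.15 = 3.17 V; V_DS = V_D − V_S = 3.53 − 2.15 = 1.38 V.
k_n = μ_nC_ox · (W/L) = 3.096 mA/V².
V_ov = V_GS − V_th = 3.17 − 0.459 = 2.71 V.
Since V_DS = 1.38 V < V_ov = 2.71 V, the device is in the triode region.
I_D = k_n [V_ov · V_DS − ½ V_DS²] = 3.096 × [2.71 × 1.38 − 0.5 × 1.38²] = 8.63 mA.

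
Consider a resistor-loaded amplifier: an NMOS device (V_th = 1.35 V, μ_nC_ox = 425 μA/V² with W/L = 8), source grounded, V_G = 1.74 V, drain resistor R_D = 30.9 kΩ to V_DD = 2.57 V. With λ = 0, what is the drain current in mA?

I_D = 0.0810 mA

V_GS = V_G = 1.74 V, so V_ov = 1.74 − 1.35 = 0.39 V.
k_n = μ_nC_ox · (W/L) = 3.4 mA/V².
Assume saturation: I_D = ½ k_n V_ov² = 0.5 × 3.4 × 0.39² = 0.259 mA, giving V_DS = V_DD − I_D R_D = 2.57 − 0.259 × 30.9 = -5.42 V.
But -5.42 V < V_ov = 0.39 V, so the device is actually in triode.
In triode I_D = k_n[V_ov V_DS − ½ V_DS²] and I_D = (V_DD − V_DS)/R_D. Equating: 52.5 V_DS² − 41.97 V_DS + 2.57 = 0, giving V_DS = 0.0668 V (the root below V_ov).
I_D = (2.57 − 0.0668) / 30.9 = 0.081 mA.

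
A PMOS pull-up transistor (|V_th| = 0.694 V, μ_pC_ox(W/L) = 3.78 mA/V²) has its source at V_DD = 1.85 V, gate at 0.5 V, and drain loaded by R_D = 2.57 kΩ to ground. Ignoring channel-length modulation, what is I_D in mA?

I_D = 0.596 mA

V_SG = V_DD − V_G = 1.85 − 0.5 = 1.35 V, so V_ov = 1.35 − 0.694 = 0.656 V.
Assume saturation: I_D = ½ k_p V_ov² = 0.5 × 3.78 × 0.656² = 0.813 mA, giving V_SD = V_DD − I_D R_D = 1.85 − 0.813 × 2.57 = -0.24 V.
But -0.24 V < V_ov = 0.656 V, so the device is actually in triode.
In triode I_D = k_p[V_ov V_SD − ½ V_SD²] and I_D = (V_DD − V_SD)/R_D. Equating: 4.86 V_SD² − 7.373 V_SD + 1.85 = 0, giving V_SD = 0.317 V (the root below V_ov).
I_D = (1.85 − 0.317) / 2.57 = 0.596 mA.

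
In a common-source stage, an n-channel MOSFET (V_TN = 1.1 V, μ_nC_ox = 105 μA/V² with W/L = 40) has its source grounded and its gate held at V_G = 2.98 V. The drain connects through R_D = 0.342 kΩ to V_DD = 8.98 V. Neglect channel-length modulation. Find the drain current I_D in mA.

I_D = 7.42 mA

V_GS = V_G = 2.98 V, so V_ov = 2.98 − 1.1 = 1.88 V.
k_n = μ_nC_ox · (W/L) = 4.2 mA/V².
Assume saturation: I_D = ½ k_n V_ov² = 0.5 × 4.2 × 1.88² = 7.42 mA, giving V_DS = V_DD − I_D R_D = 8.98 − 7.42 × 0.342 = 6.44 V.
V_DS = 6.44 V ≥ V_ov = 1.88 V, confirming saturation.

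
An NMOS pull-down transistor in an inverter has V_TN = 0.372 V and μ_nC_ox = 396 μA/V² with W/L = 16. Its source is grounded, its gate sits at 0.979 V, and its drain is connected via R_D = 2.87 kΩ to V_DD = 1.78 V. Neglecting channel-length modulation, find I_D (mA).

I_D = 0.561 mA

V_GS = V_G = 0.979 V, so V_ov = 0.979 − 0.372 = 0.607 V.
k_n = μ_nC_ox · (W/L) = 6.336 mA/V².
Assume saturation: I_D = ½ k_n V_ov² = 0.5 × 6.336 × 0.607² = 1.17 mA, giving V_DS = V_DD − I_D R_D = 1.78 − 1.17 × 2.87 = -1.57 V.
But -1.57 V < V_ov = 0.607 V, so the device is actually in triode.
In triode I_D = k_n[V_ov V_DS − ½ V_DS²] and I_D = (V_DD − V_DS)/R_D. Equating: 9.09 V_DS² − 12.04 V_DS + 1.78 = 0, giving V_DS = 0.17 V (the root below V_ov).
I_D = (1.78 − 0.17) / 2.87 = 0.561 mA.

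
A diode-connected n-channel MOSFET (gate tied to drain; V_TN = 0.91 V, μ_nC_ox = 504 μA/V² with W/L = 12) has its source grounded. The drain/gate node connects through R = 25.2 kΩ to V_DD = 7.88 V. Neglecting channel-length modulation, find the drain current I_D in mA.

With gate tied to drain, V_GS = V_DS ≥ V_GS − V_TN, so the device is in saturation.
k_n = μ_nC_ox · (W/L) = 6.048 mA/V².
KCL at the drain: ½ k_n (V_GS − V_TN)² = (V_DD − V_GS)/R.
Let x = V_GS − 0.91. Then 76.2 x² + x − 6.97 = 0, giving x = 0.296 V (positive root), so V_GS = 1.21 V.
I_D = (V_DD − V_GS)/R = (7.88 − 1.21) / 25.2 = 0.265 mA.

I_D = 0.265 mA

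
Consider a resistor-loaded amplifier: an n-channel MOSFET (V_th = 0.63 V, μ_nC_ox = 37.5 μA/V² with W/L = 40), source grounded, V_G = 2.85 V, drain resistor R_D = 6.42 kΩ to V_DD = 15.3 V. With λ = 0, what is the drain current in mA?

V_GS = V_G = 2.85 V, so V_ov = 2.85 − 0.63 = 2.22 V.
k_n = μ_nC_ox · (W/L) = 1.5 mA/V².
Assume saturation: I_D = ½ k_n V_ov² = 0.5 × 1.5 × 2.22² = 3.7 mA, giving V_DS = V_DD − I_D R_D = 15.3 − 3.7 × 6.42 = -8.43 V.
But -8.43 V < V_ov = 2.22 V, so the device is actually in triode.
In triode I_D = k_n[V_ov V_DS − ½ V_DS²] and I_D = (V_DD − V_DS)/R_D. Equating: 4.81 V_DS² − 22.38 V_DS + 15.3 = 0, giving V_DS = 0.833 V (the root below V_ov).
I_D = (15.3 − 0.833) / 6.42 = 2.25 mA.

I_D = 2.25 mA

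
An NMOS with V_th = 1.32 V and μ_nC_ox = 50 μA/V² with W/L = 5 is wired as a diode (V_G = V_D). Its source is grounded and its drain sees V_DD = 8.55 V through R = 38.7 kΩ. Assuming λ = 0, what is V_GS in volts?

With gate tied to drain, V_GS = V_DS ≥ V_GS − V_th, so the device is in saturation.
k_n = μ_nC_ox · (W/L) = 0.25 mA/V².
KCL at the drain: ½ k_n (V_GS − V_th)² = (V_DD − V_GS)/R.
Let x = V_GS − 1.32. Then 4.84 x² + x − 7.23 = 0, giving x = 1.12 V (positive root), so V_GS = 2.44 V.
I_D = (V_DD − V_GS)/R = (8.55 − 2.44) / 38.7 = 0.158 mA.

V_GS = 2.44 V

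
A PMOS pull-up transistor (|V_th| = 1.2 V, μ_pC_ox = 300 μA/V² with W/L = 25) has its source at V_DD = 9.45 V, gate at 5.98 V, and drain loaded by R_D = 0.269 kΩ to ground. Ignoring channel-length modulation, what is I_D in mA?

V_SG = V_DD − V_G = 9.45 − 5.98 = 3.47 V, so V_ov = 3.47 − 1.2 = 2.27 V.
k_p = μ_pC_ox · (W/L) = 7.5 mA/V².
Assume saturation: I_D = ½ k_p V_ov² = 0.5 × 7.5 × 2.27² = 19.3 mA, giving V_SD = V_DD − I_D R_D = 9.45 − 19.3 × 0.269 = 4.25 V.
V_SD = 4.25 V ≥ V_ov = 2.27 V, confirming saturation.

I_D = 19.3 mA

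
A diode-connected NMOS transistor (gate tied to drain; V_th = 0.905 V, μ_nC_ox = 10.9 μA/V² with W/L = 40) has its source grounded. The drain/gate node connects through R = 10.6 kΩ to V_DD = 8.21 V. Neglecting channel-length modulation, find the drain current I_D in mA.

With gate tied to drain, V_GS = V_DS ≥ V_GS − V_th, so the device is in saturation.
k_n = μ_nC_ox · (W/L) = 0.436 mA/V².
KCL at the drain: ½ k_n (V_GS − V_th)² = (V_DD − V_GS)/R.
Let x = V_GS − 0.905. Then 2.31 x² + x − 7.305 = 0, giving x = 1.57 V (positive root), so V_GS = 2.48 V.
I_D = (V_DD − V_GS)/R = (8.21 − 2.48) / 10.6 = 0.541 mA.

I_D = 0.541 mA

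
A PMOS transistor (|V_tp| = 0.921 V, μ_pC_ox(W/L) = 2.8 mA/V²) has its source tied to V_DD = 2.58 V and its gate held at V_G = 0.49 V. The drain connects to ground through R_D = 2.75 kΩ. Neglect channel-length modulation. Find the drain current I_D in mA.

V_SG = V_DD − V_G = 2.58 − 0.49 = 2.09 V, so V_ov = 2.09 − 0.921 = 1.17 V.
Assume saturation: I_D = ½ k_p V_ov² = 0.5 × 2.8 × 1.17² = 1.91 mA, giving V_SD = V_DD − I_D R_D = 2.58 − 1.91 × 2.75 = -2.68 V.
But -2.68 V < V_ov = 1.17 V, so the device is actually in triode.
In triode I_D = k_p[V_ov V_SD − ½ V_SD²] and I_D = (V_DD − V_SD)/R_D. Equating: 3.85 V_SD² − 10 V_SD + 2.58 = 0, giving V_SD = 0.29 V (the root below V_ov).
I_D = (2.58 − 0.29) / 2.75 = 0.833 mA.

I_D = 0.833 mA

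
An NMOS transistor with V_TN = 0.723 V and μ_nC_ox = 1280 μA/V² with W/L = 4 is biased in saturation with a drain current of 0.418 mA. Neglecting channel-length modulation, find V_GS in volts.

V_GS = 1.13 V

k_n = μ_nC_ox · (W/L) = 5.12 mA/V².
In saturation I_D = ½ k_n (V_GS − V_TN)², so V_GS − V_TN = √(2 I_D / k_n) = √(2 × 0.418 / 5.12) = 0.404 V.
V_GS = 0.723 + 0.404 = 1.13 V.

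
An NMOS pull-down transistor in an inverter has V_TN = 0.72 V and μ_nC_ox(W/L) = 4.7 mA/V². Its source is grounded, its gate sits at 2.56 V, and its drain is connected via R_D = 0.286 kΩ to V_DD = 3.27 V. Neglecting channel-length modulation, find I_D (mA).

V_GS = V_G = 2.56 V, so V_ov = 2.56 − 0.72 = 1.84 V.
Assume saturation: I_D = ½ k_n V_ov² = 0.5 × 4.7 × 1.84² = 7.96 mA, giving V_DS = V_DD − I_D R_D = 3.27 − 7.96 × 0.286 = 0.995 V.
But 0.995 V < V_ov = 1.84 V, so the device is actually in triode.
In triode I_D = k_n[V_ov V_DS − ½ V_DS²] and I_D = (V_DD − V_DS)/R_D. Equating: 0.672 V_DS² − 3.473 V_DS + 3.27 = 0, giving V_DS = 1.24 V (the root below V_ov).
I_D = (3.27 − 1.24) / 0.286 = 7.1 mA.

I_D = 7.10 mA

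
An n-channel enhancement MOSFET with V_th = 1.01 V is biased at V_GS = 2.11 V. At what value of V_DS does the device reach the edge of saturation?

V_DS,sat = 1.10 V

The boundary between triode and saturation is V_DS = V_GS − V_th = V_ov.
V_ov = 2.11 − 1.01 = 1.1 V.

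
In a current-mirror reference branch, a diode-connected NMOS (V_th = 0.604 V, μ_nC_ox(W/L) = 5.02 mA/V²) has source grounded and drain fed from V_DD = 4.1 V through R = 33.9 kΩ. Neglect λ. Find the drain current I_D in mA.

I_D = 0.0973 mA

With gate tied to drain, V_GS = V_DS ≥ V_GS − V_th, so the device is in saturation.
KCL at the drain: ½ k_n (V_GS − V_th)² = (V_DD − V_GS)/R.
Let x = V_GS − 0.604. Then 85.1 x² + x − 3.496 = 0, giving x = 0.197 V (positive root), so V_GS = 0.801 V.
I_D = (V_DD − V_GS)/R = (4.1 − 0.801) / 33.9 = 0.0973 mA.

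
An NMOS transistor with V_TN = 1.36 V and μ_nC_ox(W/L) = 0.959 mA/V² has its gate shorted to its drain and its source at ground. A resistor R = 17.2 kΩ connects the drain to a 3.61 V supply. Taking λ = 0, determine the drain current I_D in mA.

With gate tied to drain, V_GS = V_DS ≥ V_GS − V_TN, so the device is in saturation.
KCL at the drain: ½ k_n (V_GS − V_TN)² = (V_DD − V_GS)/R.
Let x = V_GS − 1.36. Then 8.25 x² + x − 2.25 = 0, giving x = 0.465 V (positive root), so V_GS = 1.83 V.
I_D = (V_DD − V_GS)/R = (3.61 − 1.83) / 17.2 = 0.104 mA.

I_D = 0.104 mA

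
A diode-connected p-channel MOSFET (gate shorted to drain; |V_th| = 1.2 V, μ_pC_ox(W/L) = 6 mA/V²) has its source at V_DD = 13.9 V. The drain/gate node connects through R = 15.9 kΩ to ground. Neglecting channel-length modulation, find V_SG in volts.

V_SG = 1.71 V

With gate tied to drain, V_SG = V_SD ≥ V_SG − |V_th|, so the device is in saturation.
KCL at the drain: ½ k_p (V_SG − |V_th|)² = (V_DD − V_SG)/R.
Let x = V_SG − 1.2. Then 47.7 x² + x − 12.7 = 0, giving x = 0.506 V (positive root), so V_SG = 1.71 V.
I_D = (V_DD − V_SG)/R = (13.9 − 1.71) / 15.9 = 0.767 mA.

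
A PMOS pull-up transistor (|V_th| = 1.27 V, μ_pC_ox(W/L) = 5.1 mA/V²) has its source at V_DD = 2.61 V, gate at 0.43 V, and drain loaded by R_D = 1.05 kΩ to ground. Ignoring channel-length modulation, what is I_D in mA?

V_SG = V_DD − V_G = 2.61 − 0.43 = 2.18 V, so V_ov = 2.18 − 1.27 = 0.91 V.
Assume saturation: I_D = ½ k_p V_ov² = 0.5 × 5.1 × 0.91² = 2.11 mA, giving V_SD = V_DD − I_D R_D = 2.61 − 2.11 × 1.05 = 0.393 V.
But 0.393 V < V_ov = 0.91 V, so the device is actually in triode.
In triode I_D = k_p[V_ov V_SD − ½ V_SD²] and I_D = (V_DD − V_SD)/R_D. Equating: 2.68 V_SD² − 5.873 V_SD + 2.61 = 0, giving V_SD = 0.619 V (the root below V_ov).
I_D = (2.61 − 0.619) / 1.05 = 1.9 mA.

I_D = 1.90 mA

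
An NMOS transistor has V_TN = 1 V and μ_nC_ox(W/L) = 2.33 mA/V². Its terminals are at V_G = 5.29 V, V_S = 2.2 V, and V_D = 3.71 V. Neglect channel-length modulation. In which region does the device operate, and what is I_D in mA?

Triode; I_D = 4.70 mA

V_GS = V_G − V_S = 5.29 − 2.2 = 3.09 V; V_DS = V_D − V_S = 3.71 − 2.2 = 1.51 V.
V_ov = V_GS − V_TN = 3.09 − 1 = 2.09 V.
Since V_DS = 1.51 V < V_ov = 2.09 V, the device is in the triode region.
I_D = k_n [V_ov · V_DS − ½ V_DS²] = 2.33 × [2.09 × 1.51 − 0.5 × 1.51²] = 4.7 mA.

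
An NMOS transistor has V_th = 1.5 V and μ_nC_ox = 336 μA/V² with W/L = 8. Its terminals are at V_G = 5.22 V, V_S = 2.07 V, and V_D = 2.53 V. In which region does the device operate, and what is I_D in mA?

V_GS = V_G − V_S = 5.22 − 2.07 = 3.15 V; V_DS = V_D − V_S = 2.53 − 2.07 = 0.46 V.
k_n = μ_nC_ox · (W/L) = 2.688 mA/V².
V_ov = V_GS − V_th = 3.15 − 1.5 = 1.65 V.
Since V_DS = 0.46 V < V_ov = 1.65 V, the device is in the triode region.
I_D = k_n [V_ov · V_DS − ½ V_DS²] = 2.688 × [1.65 × 0.46 − 0.5 × 0.46²] = 1.76 mA.

Triode; I_D = 1.76 mA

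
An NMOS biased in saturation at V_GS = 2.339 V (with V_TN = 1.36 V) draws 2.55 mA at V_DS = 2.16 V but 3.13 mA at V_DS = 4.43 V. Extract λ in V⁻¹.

With V_GS fixed, I_D ∝ (1 + λ V_DS) in saturation, so I_D2/I_D1 = (1 + λ V_DS2)/(1 + λ V_DS1).
3.13/2.55 = 1.227 = (1 + 4.43 λ)/(1 + 2.16 λ).
Solving: λ (I_D1 V_DS2 − I_D2 V_DS1) = I_D2 − I_D1, so λ = (3.13 − 2.55) / (2.55 × 4.43 − 3.13 × 2.16) = 0.58 / 4.54 = 0.128 V⁻¹.

λ = 0.128 V⁻¹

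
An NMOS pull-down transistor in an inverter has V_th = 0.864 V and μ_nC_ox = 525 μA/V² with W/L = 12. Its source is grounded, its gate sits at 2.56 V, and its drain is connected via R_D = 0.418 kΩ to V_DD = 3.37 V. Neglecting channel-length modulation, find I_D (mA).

V_GS = V_G = 2.56 V, so V_ov = 2.56 − 0.864 = 1.7 V.
k_n = μ_nC_ox · (W/L) = 6.3 mA/V².
Assume saturation: I_D = ½ k_n V_ov² = 0.5 × 6.3 × 1.7² = 9.06 mA, giving V_DS = V_DD − I_D R_D = 3.37 − 9.06 × 0.418 = -0.417 V.
But -0.417 V < V_ov = 1.7 V, so the device is actually in triode.
In triode I_D = k_n[V_ov V_DS − ½ V_DS²] and I_D = (V_DD − V_DS)/R_D. Equating: 1.32 V_DS² − 5.466 V_DS + 3.37 = 0, giving V_DS = 0.753 V (the root below V_ov).
I_D = (3.37 − 0.753) / 0.418 = 6.26 mA.

I_D = 6.26 mA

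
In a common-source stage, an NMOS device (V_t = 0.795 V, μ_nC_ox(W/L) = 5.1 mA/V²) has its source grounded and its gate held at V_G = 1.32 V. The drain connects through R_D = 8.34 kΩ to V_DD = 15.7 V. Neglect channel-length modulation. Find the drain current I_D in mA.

I_D = 0.703 mA

V_GS = V_G = 1.32 V, so V_ov = 1.32 − 0.795 = 0.525 V.
Assume saturation: I_D = ½ k_n V_ov² = 0.5 × 5.1 × 0.525² = 0.703 mA, giving V_DS = V_DD − I_D R_D = 15.7 − 0.703 × 8.34 = 9.84 V.
V_DS = 9.84 V ≥ V_ov = 0.525 V, confirming saturation.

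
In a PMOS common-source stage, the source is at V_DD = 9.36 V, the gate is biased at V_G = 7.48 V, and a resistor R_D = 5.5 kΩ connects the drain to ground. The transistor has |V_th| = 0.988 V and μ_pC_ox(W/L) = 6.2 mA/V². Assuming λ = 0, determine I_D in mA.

I_D = 1.63 mA

V_SG = V_DD − V_G = 9.36 − 7.48 = 1.88 V, so V_ov = 1.88 − 0.988 = 0.892 V.
Assume saturation: I_D = ½ k_p V_ov² = 0.5 × 6.2 × 0.892² = 2.47 mA, giving V_SD = V_DD − I_D R_D = 9.36 − 2.47 × 5.5 = -4.21 V.
But -4.21 V < V_ov = 0.892 V, so the device is actually in triode.
In triode I_D = k_p[V_ov V_SD − ½ V_SD²] and I_D = (V_DD − V_SD)/R_D. Equating: 17.1 V_SD² − 31.42 V_SD + 9.36 = 0, giving V_SD = 0.374 V (the root below V_ov).
I_D = (9.36 − 0.374) / 5.5 = 1.63 mA.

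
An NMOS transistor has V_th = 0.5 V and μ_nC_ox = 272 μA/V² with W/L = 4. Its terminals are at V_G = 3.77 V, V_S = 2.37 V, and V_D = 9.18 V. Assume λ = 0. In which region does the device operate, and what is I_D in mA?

V_GS = V_G − V_S = 3.77 − 2.37 = 1.4 V; V_DS = V_D − V_S = 9.18 − 2.37 = 6.81 V.
k_n = μ_nC_ox · (W/L) = 1.088 mA/V².
V_ov = V_GS − V_th = 1.4 − 0.5 = 0.9 V.
Since V_DS = 6.81 V ≥ V_ov = 0.9 V, the device is in saturation.
I_D = ½ k_n V_ov² = 0.5 × 1.088 × 0.9² = 0.441 mA.

Saturation; I_D = 0.441 mA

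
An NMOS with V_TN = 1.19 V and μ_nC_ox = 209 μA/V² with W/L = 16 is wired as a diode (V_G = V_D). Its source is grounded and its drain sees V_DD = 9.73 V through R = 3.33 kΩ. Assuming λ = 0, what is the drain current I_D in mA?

With gate tied to drain, V_GS = V_DS ≥ V_GS − V_TN, so the device is in saturation.
k_n = μ_nC_ox · (W/L) = 3.344 mA/V².
KCL at the drain: ½ k_n (V_GS − V_TN)² = (V_DD − V_GS)/R.
Let x = V_GS − 1.19. Then 5.57 x² + x − 8.54 = 0, giving x = 1.15 V (positive root), so V_GS = 2.34 V.
I_D = (V_DD − V_GS)/R = (9.73 − 2.34) / 3.33 = 2.22 mA.

I_D = 2.22 mA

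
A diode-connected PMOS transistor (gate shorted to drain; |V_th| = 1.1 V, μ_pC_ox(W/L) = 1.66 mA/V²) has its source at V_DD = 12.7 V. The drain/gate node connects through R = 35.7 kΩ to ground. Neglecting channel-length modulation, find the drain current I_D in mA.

With gate tied to drain, V_SG = V_SD ≥ V_SG − |V_th|, so the device is in saturation.
KCL at the drain: ½ k_p (V_SG − |V_th|)² = (V_DD − V_SG)/R.
Let x = V_SG − 1.1. Then 29.6 x² + x − 11.6 = 0, giving x = 0.609 V (positive root), so V_SG = 1.71 V.
I_D = (V_DD − V_SG)/R = (12.7 − 1.71) / 35.7 = 0.308 mA.

I_D = 0.308 mA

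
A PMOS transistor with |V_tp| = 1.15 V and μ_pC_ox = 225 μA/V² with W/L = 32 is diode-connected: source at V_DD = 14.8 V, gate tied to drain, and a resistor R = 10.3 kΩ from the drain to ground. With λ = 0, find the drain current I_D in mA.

With gate tied to drain, V_SG = V_SD ≥ V_SG − |V_tp|, so the device is in saturation.
k_p = μ_pC_ox · (W/L) = 7.2 mA/V².
KCL at the drain: ½ k_p (V_SG − |V_tp|)² = (V_DD − V_SG)/R.
Let x = V_SG − 1.15. Then 37.1 x² + x − 13.65 = 0, giving x = 0.593 V (positive root), so V_SG = 1.74 V.
I_D = (V_DD − V_SG)/R = (14.8 − 1.74) / 10.3 = 1.27 mA.

I_D = 1.27 mA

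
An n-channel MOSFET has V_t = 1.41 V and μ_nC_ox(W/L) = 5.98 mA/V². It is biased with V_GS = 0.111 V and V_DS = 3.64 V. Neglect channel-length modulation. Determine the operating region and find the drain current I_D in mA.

V_GS = 0.111 V < V_t = 1.41 V, so the transistor is in cutoff.

Cutoff; I_D = 0 mA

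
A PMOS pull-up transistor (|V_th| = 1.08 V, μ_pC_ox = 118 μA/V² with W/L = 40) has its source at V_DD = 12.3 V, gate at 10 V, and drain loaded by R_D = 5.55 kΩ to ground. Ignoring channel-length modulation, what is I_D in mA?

V_SG = V_DD − V_G = 12.3 − 10 = 2.3 V, so V_ov = 2.3 − 1.08 = 1.22 V.
k_p = μ_pC_ox · (W/L) = 4.72 mA/V².
Assume saturation: I_D = ½ k_p V_ov² = 0.5 × 4.72 × 1.22² = 3.51 mA, giving V_SD = V_DD − I_D R_D = 12.3 − 3.51 × 5.55 = -7.2 V.
But -7.2 V < V_ov = 1.22 V, so the device is actually in triode.
In triode I_D = k_p[V_ov V_SD − ½ V_SD²] and I_D = (V_DD − V_SD)/R_D. Equating: 13.1 V_SD² − 32.96 V_SD + 12.3 = 0, giving V_SD = 0.456 V (the root below V_ov).
I_D = (12.3 − 0.456) / 5.55 = 2.13 mA.

I_D = 2.13 mA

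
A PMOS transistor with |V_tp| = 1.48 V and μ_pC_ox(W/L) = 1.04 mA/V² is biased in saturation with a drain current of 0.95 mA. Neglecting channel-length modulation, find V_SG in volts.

In saturation I_D = ½ k_p (V_SG − |V_tp|)², so V_SG − |V_tp| = √(2 I_D / k_p) = √(2 × 0.95 / 1.04) = 1.35 V.
V_SG = 1.48 + 1.35 = 2.83 V.

V_SG = 2.83 V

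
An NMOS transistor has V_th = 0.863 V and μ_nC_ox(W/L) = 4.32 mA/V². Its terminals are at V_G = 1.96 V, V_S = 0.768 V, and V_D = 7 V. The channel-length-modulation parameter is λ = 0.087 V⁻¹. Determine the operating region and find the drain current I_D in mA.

V_GS = V_G − V_S = 1.96 − 0.768 = 1.19 V; V_DS = V_D − V_S = 7 − 0.768 = 6.23 V.
V_ov = V_GS − V_th = 1.19 − 0.863 = 0.329 V.
Since V_DS = 6.23 V ≥ V_ov = 0.329 V, the device is in saturation.
I_D = ½ k_n V_ov² (1 + λ V_DS) = 0.5 × 4.32 × 0.329² × (1 + 0.087 × 6.23) = 0.361 mA.

Saturation; I_D = 0.361 mA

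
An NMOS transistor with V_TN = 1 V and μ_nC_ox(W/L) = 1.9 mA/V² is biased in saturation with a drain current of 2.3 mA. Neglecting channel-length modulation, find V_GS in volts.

In saturation I_D = ½ k_n (V_GS − V_TN)², so V_GS − V_TN = √(2 I_D / k_n) = √(2 × 2.3 / 1.9) = 1.56 V.
V_GS = 1 + 1.56 = 2.56 V.

V_GS = 2.56 V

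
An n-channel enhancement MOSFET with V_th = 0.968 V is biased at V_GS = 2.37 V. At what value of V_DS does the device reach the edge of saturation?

V_DS,sat = 1.40 V

The boundary between triode and saturation is V_DS = V_GS − V_th = V_ov.
V_ov = 2.37 − 0.968 = 1.4 V.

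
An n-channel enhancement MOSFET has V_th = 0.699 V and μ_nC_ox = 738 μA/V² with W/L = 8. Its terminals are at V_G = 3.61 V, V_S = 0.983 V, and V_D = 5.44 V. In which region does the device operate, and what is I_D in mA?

V_GS = V_G − V_S = 3.61 − 0.983 = 2.63 V; V_DS = V_D − V_S = 5.44 − 0.983 = 4.46 V.
k_n = μ_nC_ox · (W/L) = 5.904 mA/V².
V_ov = V_GS − V_th = 2.63 − 0.699 = 1.93 V.
Since V_DS = 4.46 V ≥ V_ov = 1.93 V, the device is in saturation.
I_D = ½ k_n V_ov² = 0.5 × 5.904 × 1.93² = 11 mA.

Saturation; I_D = 11.0 mA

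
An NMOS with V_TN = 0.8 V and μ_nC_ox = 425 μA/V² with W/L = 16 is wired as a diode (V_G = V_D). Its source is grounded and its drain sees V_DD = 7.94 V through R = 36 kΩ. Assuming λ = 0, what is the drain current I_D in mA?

With gate tied to drain, V_GS = V_DS ≥ V_GS − V_TN, so the device is in saturation.
k_n = μ_nC_ox · (W/L) = 6.8 mA/V².
KCL at the drain: ½ k_n (V_GS − V_TN)² = (V_DD − V_GS)/R.
Let x = V_GS − 0.8. Then 122 x² + x − 7.14 = 0, giving x = 0.237 V (positive root), so V_GS = 1.04 V.
I_D = (V_DD − V_GS)/R = (7.94 − 1.04) / 36 = 0.192 mA.

I_D = 0.192 mA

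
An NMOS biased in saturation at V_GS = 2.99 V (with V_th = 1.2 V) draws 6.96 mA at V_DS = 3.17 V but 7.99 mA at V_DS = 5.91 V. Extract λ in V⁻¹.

λ = 0.0652 V⁻¹

With V_GS fixed, I_D ∝ (1 + λ V_DS) in saturation, so I_D2/I_D1 = (1 + λ V_DS2)/(1 + λ V_DS1).
7.99/6.96 = 1.148 = (1 + 5.91 λ)/(1 + 3.17 λ).
Solving: λ (I_D1 V_DS2 − I_D2 V_DS1) = I_D2 − I_D1, so λ = (7.99 − 6.96) / (6.96 × 5.91 − 7.99 × 3.17) = 1.03 / 15.8 = 0.0652 V⁻¹.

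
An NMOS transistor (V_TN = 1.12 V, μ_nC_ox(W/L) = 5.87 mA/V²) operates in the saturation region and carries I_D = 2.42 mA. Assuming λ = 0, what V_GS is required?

V_GS = 2.03 V

In saturation I_D = ½ k_n (V_GS − V_TN)², so V_GS − V_TN = √(2 I_D / k_n) = √(2 × 2.42 / 5.87) = 0.908 V.
V_GS = 1.12 + 0.908 = 2.03 V.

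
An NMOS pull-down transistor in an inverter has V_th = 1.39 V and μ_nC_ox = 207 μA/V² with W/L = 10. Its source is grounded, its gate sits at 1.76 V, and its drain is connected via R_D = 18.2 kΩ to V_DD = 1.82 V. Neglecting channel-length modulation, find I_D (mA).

V_GS = V_G = 1.76 V, so V_ov = 1.76 − 1.39 = 0.37 V.
k_n = μ_nC_ox · (W/L) = 2.07 mA/V².
Assume saturation: I_D = ½ k_n V_ov² = 0.5 × 2.07 × 0.37² = 0.142 mA, giving V_DS = V_DD − I_D R_D = 1.82 − 0.142 × 18.2 = -0.759 V.
But -0.759 V < V_ov = 0.37 V, so the device is actually in triode.
In triode I_D = k_n[V_ov V_DS − ½ V_DS²] and I_D = (V_DD − V_DS)/R_D. Equating: 18.8 V_DS² − 14.94 V_DS + 1.82 = 0, giving V_DS = 0.15 V (the root below V_ov).
I_D = (1.82 − 0.15) / 18.2 = 0.0917 mA.

I_D = 0.0917 mA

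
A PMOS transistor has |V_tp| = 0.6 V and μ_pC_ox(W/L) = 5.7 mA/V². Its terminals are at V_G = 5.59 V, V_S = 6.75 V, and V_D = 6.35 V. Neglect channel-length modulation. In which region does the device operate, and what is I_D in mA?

V_SG = V_S − V_G = 6.75 − 5.59 = 1.16 V; V_SD = V_S − V_D = 6.75 − 6.35 = 0.4 V.
V_ov = V_SG − |V_tp| = 1.16 − 0.6 = 0.56 V.
Since V_SD = 0.4 V < V_ov = 0.56 V, the device is in the triode region.
I_D = k_p [V_ov · V_SD − ½ V_SD²] = 5.7 × [0.56 × 0.4 − 0.5 × 0.4²] = 0.821 mA.

Triode; I_D = 0.821 mA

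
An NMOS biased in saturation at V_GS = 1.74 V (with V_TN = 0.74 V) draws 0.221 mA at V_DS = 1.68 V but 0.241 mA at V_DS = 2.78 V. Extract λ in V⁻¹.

λ = 0.0955 V⁻¹

With V_GS fixed, I_D ∝ (1 + λ V_DS) in saturation, so I_D2/I_D1 = (1 + λ V_DS2)/(1 + λ V_DS1).
0.241/0.221 = 1.09 = (1 + 2.78 λ)/(1 + 1.68 λ).
Solving: λ (I_D1 V_DS2 − I_D2 V_DS1) = I_D2 − I_D1, so λ = (0.241 − 0.221) / (0.221 × 2.78 − 0.241 × 1.68) = 0.02 / 0.209 = 0.0955 V⁻¹.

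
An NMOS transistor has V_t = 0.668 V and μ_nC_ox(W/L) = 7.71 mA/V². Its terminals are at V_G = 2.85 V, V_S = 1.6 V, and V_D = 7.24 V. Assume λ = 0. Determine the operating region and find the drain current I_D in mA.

Saturation; I_D = 1.31 mA

V_GS = V_G − V_S = 2.85 − 1.6 = 1.25 V; V_DS = V_D − V_S = 7.24 − 1.6 = 5.64 V.
V_ov = V_GS − V_t = 1.25 − 0.668 = 0.582 V.
Since V_DS = 5.64 V ≥ V_ov = 0.582 V, the device is in saturation.
I_D = ½ k_n V_ov² = 0.5 × 7.71 × 0.582² = 1.31 mA.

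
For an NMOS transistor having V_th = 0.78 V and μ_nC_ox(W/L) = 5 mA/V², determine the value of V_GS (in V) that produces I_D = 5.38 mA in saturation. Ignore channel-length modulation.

V_GS = 2.25 V

In saturation I_D = ½ k_n (V_GS − V_th)², so V_GS − V_th = √(2 I_D / k_n) = √(2 × 5.38 / 5) = 1.47 V.
V_GS = 0.78 + 1.47 = 2.25 V.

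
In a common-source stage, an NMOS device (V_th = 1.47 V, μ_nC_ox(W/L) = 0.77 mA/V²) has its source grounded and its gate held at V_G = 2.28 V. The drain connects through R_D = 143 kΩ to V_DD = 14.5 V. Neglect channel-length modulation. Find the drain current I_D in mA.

I_D = 0.100 mA

V_GS = V_G = 2.28 V, so V_ov = 2.28 − 1.47 = 0.81 V.
Assume saturation: I_D = ½ k_n V_ov² = 0.5 × 0.77 × 0.81² = 0.253 mA, giving V_DS = V_DD − I_D R_D = 14.5 − 0.253 × 143 = -21.6 V.
But -21.6 V < V_ov = 0.81 V, so the device is actually in triode.
In triode I_D = k_n[V_ov V_DS − ½ V_DS²] and I_D = (V_DD − V_DS)/R_D. Equating: 55.1 V_DS² − 90.19 V_DS + 14.5 = 0, giving V_DS = 0.181 V (the root below V_ov).
I_D = (14.5 − 0.181) / 143 = 0.1 mA.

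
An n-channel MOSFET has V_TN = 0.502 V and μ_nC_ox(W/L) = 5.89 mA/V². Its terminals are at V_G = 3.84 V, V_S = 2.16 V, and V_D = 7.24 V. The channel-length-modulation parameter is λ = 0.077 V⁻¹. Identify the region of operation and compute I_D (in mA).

Saturation; I_D = 5.69 mA

V_GS = V_G − V_S = 3.84 − 2.16 = 1.68 V; V_DS = V_D − V_S = 7.24 − 2.16 = 5.08 V.
V_ov = V_GS − V_TN = 1.68 − 0.502 = 1.18 V.
Since V_DS = 5.08 V ≥ V_ov = 1.18 V, the device is in saturation.
I_D = ½ k_n V_ov² (1 + λ V_DS) = 0.5 × 5.89 × 1.18² × (1 + 0.077 × 5.08) = 5.69 mA.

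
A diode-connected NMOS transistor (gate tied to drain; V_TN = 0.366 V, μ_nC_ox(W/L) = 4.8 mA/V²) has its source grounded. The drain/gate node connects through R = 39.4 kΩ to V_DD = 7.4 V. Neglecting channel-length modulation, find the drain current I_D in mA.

With gate tied to drain, V_GS = V_DS ≥ V_GS − V_TN, so the device is in saturation.
KCL at the drain: ½ k_n (V_GS − V_TN)² = (V_DD − V_GS)/R.
Let x = V_GS − 0.366. Then 94.6 x² + x − 7.034 = 0, giving x = 0.268 V (positive root), so V_GS = 0.634 V.
I_D = (V_DD − V_GS)/R = (7.4 − 0.634) / 39.4 = 0.172 mA.

I_D = 0.172 mA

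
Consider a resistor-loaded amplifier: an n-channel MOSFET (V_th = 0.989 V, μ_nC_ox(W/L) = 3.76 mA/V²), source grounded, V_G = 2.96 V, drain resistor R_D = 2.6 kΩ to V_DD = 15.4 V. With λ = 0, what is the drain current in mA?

V_GS = V_G = 2.96 V, so V_ov = 2.96 − 0.989 = 1.97 V.
Assume saturation: I_D = ½ k_n V_ov² = 0.5 × 3.76 × 1.97² = 7.3 mA, giving V_DS = V_DD − I_D R_D = 15.4 − 7.3 × 2.6 = -3.59 V.
But -3.59 V < V_ov = 1.97 V, so the device is actually in triode.
In triode I_D = k_n[V_ov V_DS − ½ V_DS²] and I_D = (V_DD − V_DS)/R_D. Equating: 4.89 V_DS² − 20.27 V_DS + 15.4 = 0, giving V_DS = 1 V (the root below V_ov).
I_D = (15.4 − 1) / 2.6 = 5.54 mA.

I_D = 5.54 mA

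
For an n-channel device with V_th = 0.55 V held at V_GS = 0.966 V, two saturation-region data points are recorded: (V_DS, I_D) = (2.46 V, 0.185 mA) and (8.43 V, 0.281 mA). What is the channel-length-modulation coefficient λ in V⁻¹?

With V_GS fixed, I_D ∝ (1 + λ V_DS) in saturation, so I_D2/I_D1 = (1 + λ V_DS2)/(1 + λ V_DS1).
0.281/0.185 = 1.519 = (1 + 8.43 λ)/(1 + 2.46 λ).
Solving: λ (I_D1 V_DS2 − I_D2 V_DS1) = I_D2 − I_D1, so λ = (0.281 − 0.185) / (0.185 × 8.43 − 0.281 × 2.46) = 0.096 / 0.868 = 0.111 V⁻¹.

λ = 0.111 V⁻¹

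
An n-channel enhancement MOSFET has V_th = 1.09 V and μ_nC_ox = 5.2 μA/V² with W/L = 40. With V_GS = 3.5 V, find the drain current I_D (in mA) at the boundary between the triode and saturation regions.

At the boundary V_DS = V_ov = V_GS − V_th = 3.5 − 1.09 = 2.41 V.
k_n = μ_nC_ox · (W/L) = 0.208 mA/V².
I_D = ½ k_n V_ov² = 0.5 × 0.208 × 2.41² = 0.604 mA.

I_D = 0.604 mA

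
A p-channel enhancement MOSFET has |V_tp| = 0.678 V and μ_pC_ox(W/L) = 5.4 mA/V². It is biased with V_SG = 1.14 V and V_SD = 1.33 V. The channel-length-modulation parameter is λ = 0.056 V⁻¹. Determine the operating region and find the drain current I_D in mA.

Saturation; I_D = 0.619 mA

V_ov = V_SG − |V_tp| = 1.14 − 0.678 = 0.462 V.
Since V_SD = 1.33 V ≥ V_ov = 0.462 V, the device is in saturation.
I_D = ½ k_p V_ov² (1 + λ V_SD) = 0.5 × 5.4 × 0.462² × (1 + 0.056 × 1.33) = 0.619 mA.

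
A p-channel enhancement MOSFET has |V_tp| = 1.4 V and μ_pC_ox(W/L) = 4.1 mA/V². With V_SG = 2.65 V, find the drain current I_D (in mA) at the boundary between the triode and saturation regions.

At the boundary V_SD = V_ov = V_SG − |V_tp| = 2.65 − 1.4 = 1.25 V.
I_D = ½ k_p V_ov² = 0.5 × 4.1 × 1.25² = 3.2 mA.

I_D = 3.20 mA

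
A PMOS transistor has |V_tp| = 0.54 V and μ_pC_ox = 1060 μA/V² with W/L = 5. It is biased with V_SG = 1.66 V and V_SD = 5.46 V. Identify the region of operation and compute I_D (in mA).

Saturation; I_D = 3.32 mA

k_p = μ_pC_ox · (W/L) = 5.3 mA/V².
V_ov = V_SG − |V_tp| = 1.66 − 0.54 = 1.12 V.
Since V_SD = 5.46 V ≥ V_ov = 1.12 V, the device is in saturation.
I_D = ½ k_p V_ov² = 0.5 × 5.3 × 1.12² = 3.32 mA.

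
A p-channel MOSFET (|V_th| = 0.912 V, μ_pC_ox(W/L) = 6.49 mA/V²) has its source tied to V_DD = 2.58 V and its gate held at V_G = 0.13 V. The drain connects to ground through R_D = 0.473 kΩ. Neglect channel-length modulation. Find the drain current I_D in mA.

V_SG = V_DD − V_G = 2.58 − 0.13 = 2.45 V, so V_ov = 2.45 − 0.912 = 1.54 V.
Assume saturation: I_D = ½ k_p V_ov² = 0.5 × 6.49 × 1.54² = 7.68 mA, giving V_SD = V_DD − I_D R_D = 2.58 − 7.68 × 0.473 = -1.05 V.
But -1.05 V < V_ov = 1.54 V, so the device is actually in triode.
In triode I_D = k_p[V_ov V_SD − ½ V_SD²] and I_D = (V_DD − V_SD)/R_D. Equating: 1.53 V_SD² − 5.721 V_SD + 2.58 = 0, giving V_SD = 0.525 V (the root below V_ov).
I_D = (2.58 − 0.525) / 0.473 = 4.34 mA.

I_D = 4.34 mA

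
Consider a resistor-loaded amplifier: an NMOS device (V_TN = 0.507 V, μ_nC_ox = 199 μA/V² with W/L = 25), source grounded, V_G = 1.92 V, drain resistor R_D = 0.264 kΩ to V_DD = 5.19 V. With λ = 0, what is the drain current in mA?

V_GS = V_G = 1.92 V, so V_ov = 1.92 − 0.507 = 1.41 V.
k_n = μ_nC_ox · (W/L) = 4.975 mA/V².
Assume saturation: I_D = ½ k_n V_ov² = 0.5 × 4.975 × 1.41² = 4.97 mA, giving V_DS = V_DD − I_D R_D = 5.19 − 4.97 × 0.264 = 3.88 V.
V_DS = 3.88 V ≥ V_ov = 1.41 V, confirming saturation.

I_D = 4.97 mA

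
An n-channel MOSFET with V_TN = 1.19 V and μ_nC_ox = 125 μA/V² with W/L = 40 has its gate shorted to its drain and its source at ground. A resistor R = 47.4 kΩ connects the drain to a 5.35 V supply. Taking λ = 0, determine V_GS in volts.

With gate tied to drain, V_GS = V_DS ≥ V_GS − V_TN, so the device is in saturation.
k_n = μ_nC_ox · (W/L) = 5 mA/V².
KCL at the drain: ½ k_n (V_GS − V_TN)² = (V_DD − V_GS)/R.
Let x = V_GS − 1.19. Then 118 x² + x − 4.16 = 0, giving x = 0.183 V (positive root), so V_GS = 1.37 V.
I_D = (V_DD − V_GS)/R = (5.35 − 1.37) / 47.4 = 0.0839 mA.

V_GS = 1.37 V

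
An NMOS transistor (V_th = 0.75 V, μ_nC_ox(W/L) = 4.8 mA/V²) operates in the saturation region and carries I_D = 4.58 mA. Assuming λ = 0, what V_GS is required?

V_GS = 2.13 V

In saturation I_D = ½ k_n (V_GS − V_th)², so V_GS − V_th = √(2 I_D / k_n) = √(2 × 4.58 / 4.8) = 1.38 V.
V_GS = 0.75 + 1.38 = 2.13 V.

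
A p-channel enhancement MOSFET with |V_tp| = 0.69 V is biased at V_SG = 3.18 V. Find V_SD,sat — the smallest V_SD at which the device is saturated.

V_SD,sat = 2.49 V

The boundary between triode and saturation is V_SD = V_SG − |V_tp| = V_ov.
V_ov = 3.18 − 0.69 = 2.49 V.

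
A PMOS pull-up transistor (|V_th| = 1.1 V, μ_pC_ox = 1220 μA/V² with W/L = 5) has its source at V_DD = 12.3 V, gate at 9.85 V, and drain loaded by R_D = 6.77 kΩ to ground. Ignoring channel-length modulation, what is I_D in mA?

I_D = 1.78 mA

V_SG = V_DD − V_G = 12.3 − 9.85 = 2.45 V, so V_ov = 2.45 − 1.1 = 1.35 V.
k_p = μ_pC_ox · (W/L) = 6.1 mA/V².
Assume saturation: I_D = ½ k_p V_ov² = 0.5 × 6.1 × 1.35² = 5.56 mA, giving V_SD = V_DD − I_D R_D = 12.3 − 5.56 × 6.77 = -25.3 V.
But -25.3 V < V_ov = 1.35 V, so the device is actually in triode.
In triode I_D = k_p[V_ov V_SD − ½ V_SD²] and I_D = (V_DD − V_SD)/R_D. Equating: 20.6 V_SD² − 56.75 V_SD + 12.3 = 0, giving V_SD = 0.237 V (the root below V_ov).
I_D = (12.3 − 0.237) / 6.77 = 1.78 mA.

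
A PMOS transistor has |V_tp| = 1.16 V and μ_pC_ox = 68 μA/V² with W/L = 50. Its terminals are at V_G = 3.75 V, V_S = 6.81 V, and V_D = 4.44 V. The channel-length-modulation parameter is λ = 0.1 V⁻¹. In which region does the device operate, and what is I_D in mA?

Saturation; I_D = 7.59 mA

V_SG = V_S − V_G = 6.81 − 3.75 = 3.06 V; V_SD = V_S − V_D = 6.81 − 4.44 = 2.37 V.
k_p = μ_pC_ox · (W/L) = 3.4 mA/V².
V_ov = V_SG − |V_tp| = 3.06 − 1.16 = 1.9 V.
Since V_SD = 2.37 V ≥ V_ov = 1.9 V, the device is in saturation.
I_D = ½ k_p V_ov² (1 + λ V_SD) = 0.5 × 3.4 × 1.9² × (1 + 0.1 × 2.37) = 7.59 mA.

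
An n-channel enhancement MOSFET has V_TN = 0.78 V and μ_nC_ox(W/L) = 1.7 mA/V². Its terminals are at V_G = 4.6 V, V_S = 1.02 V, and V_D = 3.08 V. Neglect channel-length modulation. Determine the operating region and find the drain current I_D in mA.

V_GS = V_G − V_S = 4.6 − 1.02 = 3.58 V; V_DS = V_D − V_S = 3.08 − 1.02 = 2.06 V.
V_ov = V_GS − V_TN = 3.58 − 0.78 = 2.8 V.
Since V_DS = 2.06 V < V_ov = 2.8 V, the device is in the triode region.
I_D = k_n [V_ov · V_DS − ½ V_DS²] = 1.7 × [2.8 × 2.06 − 0.5 × 2.06²] = 6.2 mA.

Triode; I_D = 6.20 mA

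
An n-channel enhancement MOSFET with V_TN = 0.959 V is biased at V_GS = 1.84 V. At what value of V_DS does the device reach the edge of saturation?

The boundary between triode and saturation is V_DS = V_GS − V_TN = V_ov.
V_ov = 1.84 − 0.959 = 0.881 V.

V_DS,sat = 0.881 V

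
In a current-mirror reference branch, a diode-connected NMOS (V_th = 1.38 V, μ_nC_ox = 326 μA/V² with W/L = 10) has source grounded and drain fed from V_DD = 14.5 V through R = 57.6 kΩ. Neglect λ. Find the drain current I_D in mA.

I_D = 0.221 mA

With gate tied to drain, V_GS = V_DS ≥ V_GS − V_th, so the device is in saturation.
k_n = μ_nC_ox · (W/L) = 3.26 mA/V².
KCL at the drain: ½ k_n (V_GS − V_th)² = (V_DD − V_GS)/R.
Let x = V_GS − 1.38. Then 93.9 x² + x − 13.12 = 0, giving x = 0.369 V (positive root), so V_GS = 1.75 V.
I_D = (V_DD − V_GS)/R = (14.5 − 1.75) / 57.6 = 0.221 mA.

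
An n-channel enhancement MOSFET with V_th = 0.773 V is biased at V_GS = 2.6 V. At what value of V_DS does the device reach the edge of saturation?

V_DS,sat = 1.83 V

The boundary between triode and saturation is V_DS = V_GS − V_th = V_ov.
V_ov = 2.6 − 0.773 = 1.83 V.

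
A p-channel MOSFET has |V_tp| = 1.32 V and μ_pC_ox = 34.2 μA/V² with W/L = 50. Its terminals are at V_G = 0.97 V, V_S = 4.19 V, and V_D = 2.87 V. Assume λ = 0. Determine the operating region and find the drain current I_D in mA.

V_SG = V_S − V_G = 4.19 − 0.97 = 3.22 V; V_SD = V_S − V_D = 4.19 − 2.87 = 1.32 V.
k_p = μ_pC_ox · (W/L) = 1.71 mA/V².
V_ov = V_SG − |V_tp| = 3.22 − 1.32 = 1.9 V.
Since V_SD = 1.32 V < V_ov = 1.9 V, the device is in the triode region.
I_D = k_p [V_ov · V_SD − ½ V_SD²] = 1.71 × [1.9 × 1.32 − 0.5 × 1.32²] = 2.8 mA.

Triode; I_D = 2.80 mA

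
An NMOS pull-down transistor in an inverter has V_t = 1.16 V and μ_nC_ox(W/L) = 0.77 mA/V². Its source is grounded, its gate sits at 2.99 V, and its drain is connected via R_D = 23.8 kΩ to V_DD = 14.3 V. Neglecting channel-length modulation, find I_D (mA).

I_D = 0.581 mA

V_GS = V_G = 2.99 V, so V_ov = 2.99 − 1.16 = 1.83 V.
Assume saturation: I_D = ½ k_n V_ov² = 0.5 × 0.77 × 1.83² = 1.29 mA, giving V_DS = V_DD − I_D R_D = 14.3 − 1.29 × 23.8 = -16.4 V.
But -16.4 V < V_ov = 1.83 V, so the device is actually in triode.
In triode I_D = k_n[V_ov V_DS − ½ V_DS²] and I_D = (V_DD − V_DS)/R_D. Equating: 9.16 V_DS² − 34.54 V_DS + 14.3 = 0, giving V_DS = 0.474 V (the root below V_ov).
I_D = (14.3 − 0.474) / 23.8 = 0.581 mA.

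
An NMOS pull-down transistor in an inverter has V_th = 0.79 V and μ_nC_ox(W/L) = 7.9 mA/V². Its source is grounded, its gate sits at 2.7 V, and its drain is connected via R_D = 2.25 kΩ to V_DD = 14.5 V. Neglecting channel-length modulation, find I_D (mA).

I_D = 6.23 mA

V_GS = V_G = 2.7 V, so V_ov = 2.7 − 0.79 = 1.91 V.
Assume saturation: I_D = ½ k_n V_ov² = 0.5 × 7.9 × 1.91² = 14.4 mA, giving V_DS = V_DD − I_D R_D = 14.5 − 14.4 × 2.25 = -17.9 V.
But -17.9 V < V_ov = 1.91 V, so the device is actually in triode.
In triode I_D = k_n[V_ov V_DS − ½ V_DS²] and I_D = (V_DD − V_DS)/R_D. Equating: 8.89 V_DS² − 34.95 V_DS + 14.5 = 0, giving V_DS = 0.471 V (the root below V_ov).
I_D = (14.5 − 0.471) / 2.25 = 6.23 mA.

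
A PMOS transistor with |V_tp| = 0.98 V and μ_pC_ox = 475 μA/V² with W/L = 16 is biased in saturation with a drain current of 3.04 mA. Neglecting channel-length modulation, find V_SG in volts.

k_p = μ_pC_ox · (W/L) = 7.6 mA/V².
In saturation I_D = ½ k_p (V_SG − |V_tp|)², so V_SG − |V_tp| = √(2 I_D / k_p) = √(2 × 3.04 / 7.6) = 0.894 V.
V_SG = 0.98 + 0.894 = 1.87 V.

V_SG = 1.87 V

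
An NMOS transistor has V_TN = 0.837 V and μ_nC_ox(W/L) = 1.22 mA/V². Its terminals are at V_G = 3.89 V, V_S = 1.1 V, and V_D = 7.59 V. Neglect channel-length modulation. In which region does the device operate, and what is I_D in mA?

Saturation; I_D = 2.33 mA

V_GS = V_G − V_S = 3.89 − 1.1 = 2.79 V; V_DS = V_D − V_S = 7.59 − 1.1 = 6.49 V.
V_ov = V_GS − V_TN = 2.79 − 0.837 = 1.95 V.
Since V_DS = 6.49 V ≥ V_ov = 1.95 V, the device is in saturation.
I_D = ½ k_n V_ov² = 0.5 × 1.22 × 1.95² = 2.33 mA.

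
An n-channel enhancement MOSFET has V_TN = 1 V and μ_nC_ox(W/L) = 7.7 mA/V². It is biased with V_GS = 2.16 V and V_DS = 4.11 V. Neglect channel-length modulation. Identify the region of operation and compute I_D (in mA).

Saturation; I_D = 5.18 mA

V_ov = V_GS − V_TN = 2.16 − 1 = 1.16 V.
Since V_DS = 4.11 V ≥ V_ov = 1.16 V, the device is in saturation.
I_D = ½ k_n V_ov² = 0.5 × 7.7 × 1.16² = 5.18 mA.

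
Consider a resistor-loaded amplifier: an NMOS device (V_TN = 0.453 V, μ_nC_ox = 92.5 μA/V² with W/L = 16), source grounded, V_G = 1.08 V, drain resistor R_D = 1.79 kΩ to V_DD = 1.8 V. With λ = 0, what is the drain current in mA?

V_GS = V_G = 1.08 V, so V_ov = 1.08 − 0.453 = 0.627 V.
k_n = μ_nC_ox · (W/L) = 1.48 mA/V².
Assume saturation: I_D = ½ k_n V_ov² = 0.5 × 1.48 × 0.627² = 0.291 mA, giving V_DS = V_DD − I_D R_D = 1.8 − 0.291 × 1.79 = 1.28 V.
V_DS = 1.28 V ≥ V_ov = 0.627 V, confirming saturation.

I_D = 0.291 mA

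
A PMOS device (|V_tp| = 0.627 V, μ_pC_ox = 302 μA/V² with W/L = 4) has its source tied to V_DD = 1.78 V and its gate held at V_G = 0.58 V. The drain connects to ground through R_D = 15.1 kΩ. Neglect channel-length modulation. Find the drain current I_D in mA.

V_SG = V_DD − V_G = 1.78 − 0.58 = 1.2 V, so V_ov = 1.2 − 0.627 = 0.573 V.
k_p = μ_pC_ox · (W/L) = 1.208 mA/V².
Assume saturation: I_D = ½ k_p V_ov² = 0.5 × 1.208 × 0.573² = 0.198 mA, giving V_SD = V_DD − I_D R_D = 1.78 − 0.198 × 15.1 = -1.21 V.
But -1.21 V < V_ov = 0.573 V, so the device is actually in triode.
In triode I_D = k_p[V_ov V_SD − ½ V_SD²] and I_D = (V_DD − V_SD)/R_D. Equating: 9.12 V_SD² − 11.45 V_SD + 1.78 = 0, giving V_SD = 0.182 V (the root below V_ov).
I_D = (1.78 − 0.182) / 15.1 = 0.106 mA.

I_D = 0.106 mA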